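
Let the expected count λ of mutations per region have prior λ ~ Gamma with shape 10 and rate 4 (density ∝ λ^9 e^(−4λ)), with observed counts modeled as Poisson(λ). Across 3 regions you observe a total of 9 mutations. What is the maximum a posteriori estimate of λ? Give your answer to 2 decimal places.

λ̂_MAP = 2.57

Σxᵢ = 9, n = 3.
Posterior ∝ λ^9e^(−4λ) · λ^9e^(−3λ) = λ^18e^(−7λ), i.e. Gamma(shape=19, rate=7).
The mode of a Gamma(a, b) with a ≥ 1 (shape–rate) is (a−1)/b = 18/7 ≈ 2.57.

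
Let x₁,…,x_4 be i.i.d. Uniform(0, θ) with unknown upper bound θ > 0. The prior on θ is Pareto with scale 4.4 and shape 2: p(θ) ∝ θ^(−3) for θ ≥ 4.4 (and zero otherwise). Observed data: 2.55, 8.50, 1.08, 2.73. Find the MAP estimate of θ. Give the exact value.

θ̂_MAP = 8.50

The Uniform(0, θ) likelihood is θ^(−n) for θ ≥ max(xᵢ), zero otherwise. Here max(xᵢ) = 8.50.
Posterior ∝ θ^(−3) · θ^(−4) = θ^(−7) on θ ≥ max(4.4, 8.50) = 8.50.
This density is strictly decreasing in θ, so the posterior mode lies at the lower boundary of the support.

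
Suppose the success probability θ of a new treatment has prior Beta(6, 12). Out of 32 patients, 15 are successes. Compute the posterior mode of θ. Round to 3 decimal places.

θ̂_MAP = 0.417

Prior: Beta(6, 12).
Data: 15 successes in 32 trials. The binomial likelihood contributes θ^15(1−θ)^17, so the posterior is Beta(6+15, 12+17) = Beta(21, 29).
For Beta(a, b) with a, b > 1 the mode is (a−1)/(a+b−2) = 20/48 ≈ 0.417.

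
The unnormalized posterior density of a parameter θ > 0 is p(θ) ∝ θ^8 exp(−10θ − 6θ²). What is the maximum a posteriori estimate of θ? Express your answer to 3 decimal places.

ℓ'(θ) = 8/θ − 10 − 12θ. Setting this to zero and multiplying by θ: 12θ² + 10θ − 8 = 0.
θ = (−10 + √(10² + 4·12·8)) / (2·12) = (−10 + √484) / 24 = (−10 + 22)/24 = 1/2.
ℓ''(θ) = −8/θ² − 12 < 0, confirming a maximum.

θ̂_MAP = 0.500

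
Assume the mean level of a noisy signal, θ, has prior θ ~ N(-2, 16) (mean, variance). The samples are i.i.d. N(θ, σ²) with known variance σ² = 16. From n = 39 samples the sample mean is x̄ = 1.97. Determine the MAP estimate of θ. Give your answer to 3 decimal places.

θ̂_MAP = 1.871

n = 39, x̄ = 1.97.
For a Normal prior and Normal likelihood with known variance, the posterior is Normal; its mode equals its mean, the precision-weighted average.
Prior precision 1/σ₀² = 1/16 = 0.0625; data precision n/σ² = 39/16 = 2.4375.
θ̂ = (0.0625·(-2) + 2.4375·1.97) / (0.0625 + 2.4375) = 4.676875/2.5 = 1.87075 ≈ 1.871.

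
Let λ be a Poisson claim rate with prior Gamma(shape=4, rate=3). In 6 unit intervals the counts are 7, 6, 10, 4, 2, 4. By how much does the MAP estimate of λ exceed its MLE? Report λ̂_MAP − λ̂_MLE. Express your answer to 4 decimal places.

Σxᵢ = 33. Posterior is Gamma(37, 9); MAP = (37−1)/9 = 36/9 ≈ 4.00000.
MLE = x̄ = 33/6 ≈ 5.50000.
Difference = 36/9 − 33/6 = -3/2 ≈ -1.5000.

MAP − MLE = -1.5000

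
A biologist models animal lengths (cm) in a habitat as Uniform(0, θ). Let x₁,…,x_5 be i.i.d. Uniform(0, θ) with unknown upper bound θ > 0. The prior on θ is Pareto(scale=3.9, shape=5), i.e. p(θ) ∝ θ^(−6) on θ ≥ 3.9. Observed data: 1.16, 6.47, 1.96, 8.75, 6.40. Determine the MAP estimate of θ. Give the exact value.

θ̂_MAP = 8.75

The Uniform(0, θ) likelihood is θ^(−n) for θ ≥ max(xᵢ), zero otherwise. Here max(xᵢ) = 8.75.
Posterior ∝ θ^(−6) · θ^(−5) = θ^(−11) on θ ≥ max(3.9, 8.75) = 8.75.
This density is strictly decreasing in θ, so the posterior mode lies at the lower boundary of the support.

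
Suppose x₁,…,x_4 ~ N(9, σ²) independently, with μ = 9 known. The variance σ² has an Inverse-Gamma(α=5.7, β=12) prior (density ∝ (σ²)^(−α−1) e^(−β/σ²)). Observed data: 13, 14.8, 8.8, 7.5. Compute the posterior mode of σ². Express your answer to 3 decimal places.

Sum of squared deviations about the known mean: SS = (13−9)² + (14.8−9)² + (8.8−9)² + (7.5−9)² = 51.93.
The Normal likelihood contributes (σ²)^(−n/2) exp(−SS/(2σ²)), so the posterior is Inverse-Gamma(α + n/2, β + SS/2) = Inverse-Gamma(7.7, 37.965).
The mode of Inverse-Gamma(a, b) is b/(a+1) = 37.965/8.7 ≈ 4.364.

σ̂²_MAP = 4.364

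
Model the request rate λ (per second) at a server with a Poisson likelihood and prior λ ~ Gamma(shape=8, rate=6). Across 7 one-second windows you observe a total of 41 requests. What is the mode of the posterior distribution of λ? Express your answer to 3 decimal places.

Σxᵢ = 41, n = 7.
Posterior ∝ λ^7e^(−6λ) · λ^41e^(−7λ) = λ^48e^(−13λ), i.e. Gamma(shape=49, rate=13).
The mode of a Gamma(a, b) with a ≥ 1 (shape–rate) is (a−1)/b = 48/13 ≈ 3.692.

λ̂_MAP = 3.692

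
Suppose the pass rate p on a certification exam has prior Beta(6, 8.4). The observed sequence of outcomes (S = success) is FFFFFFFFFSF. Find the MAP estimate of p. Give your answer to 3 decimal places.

Prior: Beta(6, 8.4).
Data: 1 success in 11 trials (from the sequence). The binomial likelihood contributes p(1−p)^10, so the posterior is Beta(6+1, 8.4+10) = Beta(7, 18.4).
For Beta(a, b) with a, b > 1 the mode is (a−1)/(a+b−2) = 6/23.4 ≈ 0.256.

p̂_MAP = 0.256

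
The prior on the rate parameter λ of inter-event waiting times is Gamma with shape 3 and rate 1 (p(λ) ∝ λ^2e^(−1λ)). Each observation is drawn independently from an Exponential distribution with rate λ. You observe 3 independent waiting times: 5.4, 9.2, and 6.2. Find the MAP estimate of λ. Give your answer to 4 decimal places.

The Exponential(rate=λ) likelihood is ∝ λ^n e^(−λΣtᵢ). Here n = 3 and Σtᵢ = 5.4 + 9.2 + 6.2 = 20.8.
Posterior ∝ λ^2e^(−1λ) · λ^3e^(−20.8λ) = λ^5e^(−21.8λ), i.e. Gamma(6, 21.8).
Mode = (a−1)/b = 5/21.8 ≈ 0.2294.

λ̂_MAP = 0.2294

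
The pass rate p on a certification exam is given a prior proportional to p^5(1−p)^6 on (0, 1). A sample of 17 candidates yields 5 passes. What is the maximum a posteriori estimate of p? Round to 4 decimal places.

p̂_MAP = 0.3571

The prior density ∝ p^5(1−p)^6 is the kernel of Beta(6, 7).
Data: 5 successes in 17 trials. The binomial likelihood contributes p^5(1−p)^12, so the posterior is Beta(6+5, 7+12) = Beta(11, 19).
For Beta(a, b) with a, b > 1 the mode is (a−1)/(a+b−2) = 10/28 ≈ 0.3571.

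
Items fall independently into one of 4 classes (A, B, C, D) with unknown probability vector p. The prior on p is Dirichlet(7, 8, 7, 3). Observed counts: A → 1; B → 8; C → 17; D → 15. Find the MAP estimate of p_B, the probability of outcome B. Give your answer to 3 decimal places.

The posterior is Dirichlet(αᵢ + nᵢ) = Dirichlet(8, 16, 24, 18).
For a Dirichlet(a₁,…,a_K) with all aᵢ > 1, the mode has j-th component (aⱼ − 1)/(Σaᵢ − K).
Here Σaᵢ = 66 and K = 4, so p_B = (16 − 1)/(66 − 4) = 15/62 ≈ 0.242.

MAP estimate of p_B = 0.242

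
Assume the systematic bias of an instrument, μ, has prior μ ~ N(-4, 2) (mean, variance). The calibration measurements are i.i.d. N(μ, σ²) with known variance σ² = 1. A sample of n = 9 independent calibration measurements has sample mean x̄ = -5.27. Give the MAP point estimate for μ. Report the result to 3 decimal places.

n = 9, x̄ = -5.27.
For a Normal prior and Normal likelihood with known variance, the posterior is Normal; its mode equals its mean, the precision-weighted average.
Prior precision 1/σ₀² = 1/2 = 0.5; data precision n/σ² = 9/1 = 9.
μ̂ = (0.5·(-4) + 9·(-5.27)) / (0.5 + 9) = (-49.43)/9.5 = -4943/950 ≈ -5.203.

μ̂_MAP = -5.203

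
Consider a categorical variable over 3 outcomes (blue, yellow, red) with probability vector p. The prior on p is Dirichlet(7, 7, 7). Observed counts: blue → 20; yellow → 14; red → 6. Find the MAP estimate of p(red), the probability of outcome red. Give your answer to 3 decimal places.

The posterior is Dirichlet(αᵢ + nᵢ) = Dirichlet(27, 21, 13).
For a Dirichlet(a₁,…,a_K) with all aᵢ > 1, the mode has j-th component (aⱼ − 1)/(Σaᵢ − K).
Here Σaᵢ = 61 and K = 3, so p(red) = (13 − 1)/(61 − 3) = 12/58 ≈ 0.207.

MAP estimate of p(red) = 0.207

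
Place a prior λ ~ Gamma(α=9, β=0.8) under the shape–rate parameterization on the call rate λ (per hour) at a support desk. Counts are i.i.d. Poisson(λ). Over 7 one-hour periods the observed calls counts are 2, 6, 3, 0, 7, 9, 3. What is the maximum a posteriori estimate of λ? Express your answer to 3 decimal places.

Σxᵢ = 2+6+3+0+7+9+3 = 30, with n = 7.
Posterior ∝ λ^8e^(−0.8λ) · λ^30e^(−7λ) = λ^38e^(−7.8λ), i.e. Gamma(shape=39, rate=7.8).
The mode of a Gamma(a, b) with a ≥ 1 (shape–rate) is (a−1)/b = 38/7.8 ≈ 4.872.

λ̂_MAP = 4.872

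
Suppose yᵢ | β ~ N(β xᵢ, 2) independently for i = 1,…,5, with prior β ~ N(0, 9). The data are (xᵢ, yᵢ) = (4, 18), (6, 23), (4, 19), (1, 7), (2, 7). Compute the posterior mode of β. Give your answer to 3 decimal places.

β̂_MAP = 4.193

log p(β | y) = −Σ(yᵢ − βxᵢ)²/(2·2) − β²/(2·9) + const.
Setting the derivative to zero: Σxᵢ(yᵢ − βxᵢ)/2 − β/9 = 0, so β = Σxᵢyᵢ / (Σxᵢ² + σ²/τ²).
Σxᵢyᵢ = 4·18 + 6·23 + 4·19 + 1·7 + 2·7 = 307; Σxᵢ² = 73; σ²/τ² = 2/9.
β̂_MAP = 307 / (73 + 2/9) = 307/(659/9) = 2763/659 ≈ 4.193.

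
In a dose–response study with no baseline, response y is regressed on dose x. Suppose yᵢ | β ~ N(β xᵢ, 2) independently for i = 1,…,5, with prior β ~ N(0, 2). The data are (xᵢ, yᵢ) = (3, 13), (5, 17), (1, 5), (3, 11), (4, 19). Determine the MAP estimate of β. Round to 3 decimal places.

log p(β | y) = −Σ(yᵢ − βxᵢ)²/(2·2) − β²/(2·2) + const.
Setting the derivative to zero: Σxᵢ(yᵢ − βxᵢ)/2 − β/2 = 0, so β = Σxᵢyᵢ / (Σxᵢ² + σ²/τ²).
Σxᵢyᵢ = 3·13 + 5·17 + 1·5 + 3·11 + 4·19 = 238; Σxᵢ² = 60; σ²/τ² = 1.
β̂_MAP = 238 / (60 + 1) = 238/61 ≈ 3.902.

β̂_MAP = 3.902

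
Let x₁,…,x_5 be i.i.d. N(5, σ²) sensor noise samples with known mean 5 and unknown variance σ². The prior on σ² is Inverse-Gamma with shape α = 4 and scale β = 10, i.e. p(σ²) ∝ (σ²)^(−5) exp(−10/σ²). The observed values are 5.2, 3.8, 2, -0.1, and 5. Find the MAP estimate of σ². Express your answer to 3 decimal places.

σ̂²_MAP = 3.766

Sum of squared deviations about the known mean: SS = (5.2−5)² + (3.8−5)² + (2−5)² + (-0.1−5)² + (5−5)² = 36.49.
The Normal likelihood contributes (σ²)^(−n/2) exp(−SS/(2σ²)), so the posterior is Inverse-Gamma(α + n/2, β + SS/2) = Inverse-Gamma(6.5, 28.245).
The mode of Inverse-Gamma(a, b) is b/(a+1) = 28.245/7.5 ≈ 3.766.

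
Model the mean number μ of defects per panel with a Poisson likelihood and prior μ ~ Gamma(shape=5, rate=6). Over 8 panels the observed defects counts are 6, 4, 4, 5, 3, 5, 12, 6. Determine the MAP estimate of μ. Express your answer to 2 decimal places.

μ̂_MAP = 3.50

Σxᵢ = 6+4+4+5+3+5+12+6 = 45, with n = 8.
Posterior ∝ μ^4e^(−6μ) · μ^45e^(−8μ) = μ^49e^(−14μ), i.e. Gamma(shape=50, rate=14).
The mode of a Gamma(a, b) with a ≥ 1 (shape–rate) is (a−1)/b = 49/14 ≈ 3.50.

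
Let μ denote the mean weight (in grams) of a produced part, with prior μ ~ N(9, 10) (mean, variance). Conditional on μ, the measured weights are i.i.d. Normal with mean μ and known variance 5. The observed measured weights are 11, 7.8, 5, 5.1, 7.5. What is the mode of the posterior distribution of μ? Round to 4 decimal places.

n = 5; x̄ = (11 + 7.8 + 5 + 5.1 + 7.5)/5 = 36.4/5 = 7.28.
For a Normal prior and Normal likelihood with known variance, the posterior is Normal; its mode equals its mean, the precision-weighted average.
Prior precision 1/σ₀² = 1/10 = 0.1; data precision n/σ² = 5/5 = 1.
μ̂ = (0.1·9 + 1·7.28) / (0.1 + 1) = 8.18/1.1 = 409/55 ≈ 7.4364.

μ̂_MAP = 7.4364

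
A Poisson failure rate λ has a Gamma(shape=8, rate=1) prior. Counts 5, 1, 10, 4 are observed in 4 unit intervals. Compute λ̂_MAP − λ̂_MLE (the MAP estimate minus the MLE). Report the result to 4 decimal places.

MAP − MLE = 0.4000

Σxᵢ = 20. Posterior is Gamma(28, 5); MAP = (28−1)/5 = 27/5 ≈ 5.40000.
MLE = x̄ = 20/4 ≈ 5.00000.
Difference = 27/5 − 20/4 = 2/5 ≈ 0.4000.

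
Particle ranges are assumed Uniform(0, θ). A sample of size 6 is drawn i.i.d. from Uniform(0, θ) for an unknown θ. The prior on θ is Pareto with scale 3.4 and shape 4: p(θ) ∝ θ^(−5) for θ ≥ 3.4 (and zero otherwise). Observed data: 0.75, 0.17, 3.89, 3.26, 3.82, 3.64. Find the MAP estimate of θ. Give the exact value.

θ̂_MAP = 3.89

The Uniform(0, θ) likelihood is θ^(−n) for θ ≥ max(xᵢ), zero otherwise. Here max(xᵢ) = 3.89.
Posterior ∝ θ^(−5) · θ^(−6) = θ^(−11) on θ ≥ max(3.4, 3.89) = 3.89.
This density is strictly decreasing in θ, so the posterior mode lies at the lower boundary of the support.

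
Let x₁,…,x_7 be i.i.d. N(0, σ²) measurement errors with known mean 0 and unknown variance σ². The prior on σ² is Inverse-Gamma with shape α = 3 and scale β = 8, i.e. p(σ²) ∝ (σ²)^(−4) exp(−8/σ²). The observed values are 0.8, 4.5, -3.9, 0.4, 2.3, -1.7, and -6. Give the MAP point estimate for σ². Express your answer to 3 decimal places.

σ̂²_MAP = 6.429

Sum of squared deviations about the known mean: SS = (0.8−0)² + (4.5−0)² + (-3.9−0)² + (0.4−0)² + (2.3−0)² + (-1.7−0)² + (-6−0)² = 80.44.
The Normal likelihood contributes (σ²)^(−n/2) exp(−SS/(2σ²)), so the posterior is Inverse-Gamma(α + n/2, β + SS/2) = Inverse-Gamma(6.5, 48.22).
The mode of Inverse-Gamma(a, b) is b/(a+1) = 48.22/7.5 ≈ 6.429.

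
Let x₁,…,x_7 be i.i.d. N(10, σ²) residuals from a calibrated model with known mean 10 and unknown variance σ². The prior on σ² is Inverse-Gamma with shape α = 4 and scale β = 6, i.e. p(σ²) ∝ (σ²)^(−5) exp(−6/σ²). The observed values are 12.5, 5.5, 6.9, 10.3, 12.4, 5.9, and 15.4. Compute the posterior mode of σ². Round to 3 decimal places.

Sum of squared deviations about the known mean: SS = (12.5−10)² + (5.5−10)² + (6.9−10)² + (10.3−10)² + (12.4−10)² + (5.9−10)² + (15.4−10)² = 87.93.
The Normal likelihood contributes (σ²)^(−n/2) exp(−SS/(2σ²)), so the posterior is Inverse-Gamma(α + n/2, β + SS/2) = Inverse-Gamma(7.5, 49.965).
The mode of Inverse-Gamma(a, b) is b/(a+1) = 49.965/8.5 ≈ 5.878.

σ̂²_MAP = 5.878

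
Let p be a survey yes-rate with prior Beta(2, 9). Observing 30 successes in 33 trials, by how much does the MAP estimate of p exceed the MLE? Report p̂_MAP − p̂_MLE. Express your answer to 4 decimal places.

Posterior is Beta(32, 12); MAP = (32−1)/(44−2) = 31/42 ≈ 0.73810.
MLE ignores the prior: p̂_MLE = k/n = 30/33 ≈ 0.90909.
Difference = 31/42 − 30/33 = -79/462 ≈ -0.1710.

MAP − MLE = -0.1710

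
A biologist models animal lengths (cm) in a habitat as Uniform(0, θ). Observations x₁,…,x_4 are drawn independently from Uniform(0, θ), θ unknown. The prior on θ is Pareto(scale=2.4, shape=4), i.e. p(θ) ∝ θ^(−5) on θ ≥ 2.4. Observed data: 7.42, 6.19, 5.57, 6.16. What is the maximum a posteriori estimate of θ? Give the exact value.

θ̂_MAP = 7.42

The Uniform(0, θ) likelihood is θ^(−n) for θ ≥ max(xᵢ), zero otherwise. Here max(xᵢ) = 7.42.
Posterior ∝ θ^(−5) · θ^(−4) = θ^(−9) on θ ≥ max(2.4, 7.42) = 7.42.
This density is strictly decreasing in θ, so the posterior mode lies at the lower boundary of the support.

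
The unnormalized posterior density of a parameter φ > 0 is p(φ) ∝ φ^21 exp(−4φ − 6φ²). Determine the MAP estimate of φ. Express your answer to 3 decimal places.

ℓ'(φ) = 21/φ − 4 − 12φ. Setting this to zero and multiplying by φ: 12φ² + 4φ − 21 = 0.
φ = (−4 + √(4² + 4·12·21)) / (2·12) = (−4 + √1024) / 24 = (−4 + 32)/24 = 7/6.
ℓ''(φ) = −21/φ² − 12 < 0, confirming a maximum.

φ̂_MAP = 1.167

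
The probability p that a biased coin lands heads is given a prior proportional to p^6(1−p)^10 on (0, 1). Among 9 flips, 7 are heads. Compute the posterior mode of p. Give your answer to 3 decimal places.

p̂_MAP = 0.520

The prior density ∝ p^6(1−p)^10 is the kernel of Beta(7, 11).
Data: 7 successes in 9 trials. The binomial likelihood contributes p^7(1−p)^2, so the posterior is Beta(7+7, 11+2) = Beta(14, 13).
For Beta(a, b) with a, b > 1 the mode is (a−1)/(a+b−2) = 13/25 ≈ 0.520.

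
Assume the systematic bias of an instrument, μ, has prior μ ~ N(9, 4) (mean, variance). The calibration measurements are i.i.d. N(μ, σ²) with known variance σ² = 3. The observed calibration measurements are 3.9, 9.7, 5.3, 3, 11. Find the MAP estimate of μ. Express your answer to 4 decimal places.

μ̂_MAP = 6.8957

n = 5; x̄ = (3.9 + 9.7 + 5.3 + 3 + 11)/5 = 32.9/5 = 6.58.
For a Normal prior and Normal likelihood with known variance, the posterior is Normal; its mode equals its mean, the precision-weighted average.
Prior precision 1/σ₀² = 1/4 = 0.25; data precision n/σ² = 5/3.
μ̂ = (0.25·9 + (5/3)·6.58) / (0.25 + 5/3) = (793/60)/(23/12) = 793/115 ≈ 6.8957.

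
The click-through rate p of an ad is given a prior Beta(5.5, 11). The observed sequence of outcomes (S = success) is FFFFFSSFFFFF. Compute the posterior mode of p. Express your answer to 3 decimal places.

Prior: Beta(5.5, 11).
Data: 2 successes in 12 trials (from the sequence). The binomial likelihood contributes p^2(1−p)^10, so the posterior is Beta(5.5+2, 11+10) = Beta(7.5, 21).
For Beta(a, b) with a, b > 1 the mode is (a−1)/(a+b−2) = 6.5/26.5 ≈ 0.245.

p̂_MAP = 0.245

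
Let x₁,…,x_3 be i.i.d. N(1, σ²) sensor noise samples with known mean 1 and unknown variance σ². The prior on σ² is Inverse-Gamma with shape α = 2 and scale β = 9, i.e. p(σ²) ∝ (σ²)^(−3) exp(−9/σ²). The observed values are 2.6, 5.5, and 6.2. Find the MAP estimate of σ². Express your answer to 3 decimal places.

Sum of squared deviations about the known mean: SS = (2.6−1)² + (5.5−1)² + (6.2−1)² = 49.85.
The Normal likelihood contributes (σ²)^(−n/2) exp(−SS/(2σ²)), so the posterior is Inverse-Gamma(α + n/2, β + SS/2) = Inverse-Gamma(3.5, 33.925).
The mode of Inverse-Gamma(a, b) is b/(a+1) = 33.925/4.5 ≈ 7.539.

σ̂²_MAP = 7.539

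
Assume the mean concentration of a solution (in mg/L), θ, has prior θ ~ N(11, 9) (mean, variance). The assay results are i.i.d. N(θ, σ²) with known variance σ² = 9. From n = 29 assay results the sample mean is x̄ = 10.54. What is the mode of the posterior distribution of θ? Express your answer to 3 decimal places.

θ̂_MAP = 10.555

n = 29, x̄ = 10.54.
For a Normal prior and Normal likelihood with known variance, the posterior is Normal; its mode equals its mean, the precision-weighted average.
Prior precision 1/σ₀² = 1/9; data precision n/σ² = 29/9.
θ̂ = ((1/9)·11 + (29/9)·10.54) / (1/9 + 29/9) = (15833/450)/(10/3) = 15833/1500 ≈ 10.555.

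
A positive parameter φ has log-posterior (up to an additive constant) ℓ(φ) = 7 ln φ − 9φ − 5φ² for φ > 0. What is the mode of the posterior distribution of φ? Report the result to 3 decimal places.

ℓ'(φ) = 7/φ − 9 − 10φ. Setting this to zero and multiplying by φ: 10φ² + 9φ − 7 = 0.
φ = (−9 + √(9² + 4·10·7)) / (2·10) = (−9 + √361) / 20 = (−9 + 19)/20 = 1/2.
ℓ''(φ) = −7/φ² − 10 < 0, confirming a maximum.

φ̂_MAP = 0.500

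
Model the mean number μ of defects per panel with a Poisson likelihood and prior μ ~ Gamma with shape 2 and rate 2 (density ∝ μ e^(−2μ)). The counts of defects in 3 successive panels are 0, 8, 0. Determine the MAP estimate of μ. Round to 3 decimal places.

μ̂_MAP = 1.800

Σxᵢ = 0+8+0 = 8, with n = 3.
Posterior ∝ μe^(−2μ) · μ^8e^(−3μ) = μ^9e^(−5μ), i.e. Gamma(shape=10, rate=5).
The mode of a Gamma(a, b) with a ≥ 1 (shape–rate) is (a−1)/b = 9/5 ≈ 1.800.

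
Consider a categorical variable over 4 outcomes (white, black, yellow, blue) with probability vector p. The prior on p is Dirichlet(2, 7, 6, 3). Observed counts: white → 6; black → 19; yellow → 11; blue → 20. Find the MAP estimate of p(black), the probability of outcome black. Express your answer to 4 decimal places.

The posterior is Dirichlet(αᵢ + nᵢ) = Dirichlet(8, 26, 17, 23).
For a Dirichlet(a₁,…,a_K) with all aᵢ > 1, the mode has j-th component (aⱼ − 1)/(Σaᵢ − K).
Here Σaᵢ = 74 and K = 4, so p(black) = (26 − 1)/(74 − 4) = 25/70 ≈ 0.3571.

MAP estimate of p(black) = 0.3571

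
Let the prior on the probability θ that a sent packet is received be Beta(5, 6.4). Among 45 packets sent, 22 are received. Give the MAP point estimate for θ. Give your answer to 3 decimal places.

Prior: Beta(5, 6.4).
Data: 22 successes in 45 trials. The binomial likelihood contributes θ^22(1−θ)^23, so the posterior is Beta(5+22, 6.4+23) = Beta(27, 29.4).
For Beta(a, b) with a, b > 1 the mode is (a−1)/(a+b−2) = 26/54.4 ≈ 0.478.

θ̂_MAP = 0.478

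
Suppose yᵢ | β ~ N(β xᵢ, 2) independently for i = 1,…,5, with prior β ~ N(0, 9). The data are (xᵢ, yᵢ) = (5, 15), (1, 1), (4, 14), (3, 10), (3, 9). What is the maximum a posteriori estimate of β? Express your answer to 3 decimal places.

log p(β | y) = −Σ(yᵢ − βxᵢ)²/(2·2) − β²/(2·9) + const.
Setting the derivative to zero: Σxᵢ(yᵢ − βxᵢ)/2 − β/9 = 0, so β = Σxᵢyᵢ / (Σxᵢ² + σ²/τ²).
Σxᵢyᵢ = 5·15 + 1·1 + 4·14 + 3·10 + 3·9 = 189; Σxᵢ² = 60; σ²/τ² = 2/9.
β̂_MAP = 189 / (60 + 2/9) = 189/(542/9) = 1701/542 ≈ 3.138.

β̂_MAP = 3.138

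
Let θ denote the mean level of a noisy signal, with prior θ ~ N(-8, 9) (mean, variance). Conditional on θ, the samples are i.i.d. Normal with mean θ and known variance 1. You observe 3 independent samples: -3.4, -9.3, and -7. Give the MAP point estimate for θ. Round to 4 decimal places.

θ̂_MAP = -6.6179

n = 3; x̄ = ((-3.4) + (-9.3) + (-7))/3 = -19.7/3 = -197/30 ≈ -6.5667.
For a Normal prior and Normal likelihood with known variance, the posterior is Normal; its mode equals its mean, the precision-weighted average.
Prior precision 1/σ₀² = 1/9; data precision n/σ² = 3/1 = 3.
θ̂ = ((1/9)·(-8) + 3·(-197/30)) / (1/9 + 3) = (-1853/90)/(28/9) = -1853/280 ≈ -6.6179.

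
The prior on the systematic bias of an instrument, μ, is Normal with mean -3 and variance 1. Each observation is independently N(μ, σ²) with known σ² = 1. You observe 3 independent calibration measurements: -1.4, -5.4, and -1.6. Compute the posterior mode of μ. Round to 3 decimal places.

n = 3; x̄ = ((-1.4) + (-5.4) + (-1.6))/3 = -8.4/3 = -2.8.
For a Normal prior and Normal likelihood with known variance, the posterior is Normal; its mode equals its mean, the precision-weighted average.
Prior precision 1/σ₀² = 1/1 = 1; data precision n/σ² = 3/1 = 3.
μ̂ = (1·(-3) + 3·(-2.8)) / (1 + 3) = (-11.4)/4 = -2.850.

μ̂_MAP = -2.850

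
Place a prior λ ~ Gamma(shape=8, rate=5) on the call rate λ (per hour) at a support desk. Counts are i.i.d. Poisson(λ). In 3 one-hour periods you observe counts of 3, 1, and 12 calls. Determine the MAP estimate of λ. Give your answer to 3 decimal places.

Σxᵢ = 3+1+12 = 16, with n = 3.
Posterior ∝ λ^7e^(−5λ) · λ^16e^(−3λ) = λ^23e^(−8λ), i.e. Gamma(shape=24, rate=8).
The mode of a Gamma(a, b) with a ≥ 1 (shape–rate) is (a−1)/b = 23/8 ≈ 2.875.

λ̂_MAP = 2.875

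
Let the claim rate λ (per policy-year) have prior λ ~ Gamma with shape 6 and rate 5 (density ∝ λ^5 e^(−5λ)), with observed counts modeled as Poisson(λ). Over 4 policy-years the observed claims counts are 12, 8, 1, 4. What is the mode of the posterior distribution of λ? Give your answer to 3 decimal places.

λ̂_MAP = 3.333

Σxᵢ = 12+8+1+4 = 25, with n = 4.
Posterior ∝ λ^5e^(−5λ) · λ^25e^(−4λ) = λ^30e^(−9λ), i.e. Gamma(shape=31, rate=9).
The mode of a Gamma(a, b) with a ≥ 1 (shape–rate) is (a−1)/b = 30/9 ≈ 3.333.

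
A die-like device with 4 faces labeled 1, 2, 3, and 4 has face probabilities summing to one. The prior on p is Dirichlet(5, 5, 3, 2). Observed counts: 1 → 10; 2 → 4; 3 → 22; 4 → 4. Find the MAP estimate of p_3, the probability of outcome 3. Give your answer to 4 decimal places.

MAP estimate: 0.4706

The posterior is Dirichlet(αᵢ + nᵢ) = Dirichlet(15, 9, 25, 6).
For a Dirichlet(a₁,…,a_K) with all aᵢ > 1, the mode has j-th component (aⱼ − 1)/(Σaᵢ − K).
Here Σaᵢ = 55 and K = 4, so p_3 = (25 − 1)/(55 − 4) = 24/51 ≈ 0.4706.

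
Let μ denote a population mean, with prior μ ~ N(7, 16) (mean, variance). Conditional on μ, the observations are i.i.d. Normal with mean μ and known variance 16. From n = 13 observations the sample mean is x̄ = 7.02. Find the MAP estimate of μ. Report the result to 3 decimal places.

μ̂_MAP = 7.019

n = 13, x̄ = 7.02.
For a Normal prior and Normal likelihood with known variance, the posterior is Normal; its mode equals its mean, the precision-weighted average.
Prior precision 1/σ₀² = 1/16 = 0.0625; data precision n/σ² = 13/16 = 0.8125.
μ̂ = (0.0625·7 + 0.8125·7.02) / (0.0625 + 0.8125) = 6.14125/0.875 = 4913/700 ≈ 7.019.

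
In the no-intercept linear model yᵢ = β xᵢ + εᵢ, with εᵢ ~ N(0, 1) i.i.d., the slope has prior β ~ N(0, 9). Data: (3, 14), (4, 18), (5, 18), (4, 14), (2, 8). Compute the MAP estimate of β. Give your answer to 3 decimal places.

β̂_MAP = 3.937

log p(β | y) = −Σ(yᵢ − βxᵢ)²/(2·1) − β²/(2·9) + const.
Setting the derivative to zero: Σxᵢ(yᵢ − βxᵢ)/1 − β/9 = 0, so β = Σxᵢyᵢ / (Σxᵢ² + σ²/τ²).
Σxᵢyᵢ = 3·14 + 4·18 + 5·18 + 4·14 + 2·8 = 276; Σxᵢ² = 70; σ²/τ² = 1/9.
β̂_MAP = 276 / (70 + 1/9) = 276/(631/9) = 2484/631 ≈ 3.937.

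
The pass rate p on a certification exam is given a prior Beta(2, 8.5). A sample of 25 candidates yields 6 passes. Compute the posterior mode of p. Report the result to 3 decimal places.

Prior: Beta(2, 8.5).
Data: 6 successes in 25 trials. The binomial likelihood contributes p^6(1−p)^19, so the posterior is Beta(2+6, 8.5+19) = Beta(8, 27.5).
For Beta(a, b) with a, b > 1 the mode is (a−1)/(a+b−2) = 7/33.5 ≈ 0.209.

p̂_MAP = 0.209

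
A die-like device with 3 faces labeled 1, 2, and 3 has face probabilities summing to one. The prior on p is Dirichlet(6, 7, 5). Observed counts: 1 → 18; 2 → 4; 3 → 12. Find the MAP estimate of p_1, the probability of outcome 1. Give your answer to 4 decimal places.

The posterior is Dirichlet(αᵢ + nᵢ) = Dirichlet(24, 11, 17).
For a Dirichlet(a₁,…,a_K) with all aᵢ > 1, the mode has j-th component (aⱼ − 1)/(Σaᵢ − K).
Here Σaᵢ = 52 and K = 3, so p_1 = (24 − 1)/(52 − 3) = 23/49 ≈ 0.4694.

MAP estimate: 0.4694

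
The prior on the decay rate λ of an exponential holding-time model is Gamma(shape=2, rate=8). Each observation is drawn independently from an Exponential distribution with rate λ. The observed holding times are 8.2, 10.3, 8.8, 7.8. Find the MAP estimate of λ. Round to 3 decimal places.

λ̂_MAP = 0.116

The Exponential(rate=λ) likelihood is ∝ λ^n e^(−λΣtᵢ). Here n = 4 and Σtᵢ = 8.2 + 10.3 + 8.8 + 7.8 = 35.1.
Posterior ∝ λe^(−8λ) · λ^4e^(−35.1λ) = λ^5e^(−43.1λ), i.e. Gamma(6, 43.1).
Mode = (a−1)/b = 5/43.1 ≈ 0.116.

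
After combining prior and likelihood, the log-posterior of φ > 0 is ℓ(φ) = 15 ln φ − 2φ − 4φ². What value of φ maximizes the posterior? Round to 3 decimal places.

φ̂_MAP = 1.250

ℓ'(φ) = 15/φ − 2 − 8φ. Setting this to zero and multiplying by φ: 8φ² + 2φ − 15 = 0.
φ = (−2 + √(2² + 4·8·15)) / (2·8) = (−2 + √484) / 16 = (−2 + 22)/16 = 5/4.
ℓ''(φ) = −15/φ² − 8 < 0, confirming a maximum.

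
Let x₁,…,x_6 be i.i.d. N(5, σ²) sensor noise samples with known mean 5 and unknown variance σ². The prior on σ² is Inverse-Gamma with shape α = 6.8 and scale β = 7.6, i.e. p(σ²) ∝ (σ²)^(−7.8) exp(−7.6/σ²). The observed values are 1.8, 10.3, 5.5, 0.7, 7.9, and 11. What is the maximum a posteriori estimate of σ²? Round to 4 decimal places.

σ̂²_MAP = 5.4019

Sum of squared deviations about the known mean: SS = (1.8−5)² + (10.3−5)² + (5.5−5)² + (0.7−5)² + (7.9−5)² + (11−5)² = 101.48.
The Normal likelihood contributes (σ²)^(−n/2) exp(−SS/(2σ²)), so the posterior is Inverse-Gamma(α + n/2, β + SS/2) = Inverse-Gamma(9.8, 58.34).
The mode of Inverse-Gamma(a, b) is b/(a+1) = 58.34/10.8 ≈ 5.4019.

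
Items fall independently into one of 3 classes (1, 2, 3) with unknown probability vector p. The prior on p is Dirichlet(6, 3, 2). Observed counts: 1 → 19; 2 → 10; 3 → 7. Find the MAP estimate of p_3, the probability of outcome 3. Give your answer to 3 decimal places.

The posterior is Dirichlet(αᵢ + nᵢ) = Dirichlet(25, 13, 9).
For a Dirichlet(a₁,…,a_K) with all aᵢ > 1, the mode has j-th component (aⱼ − 1)/(Σaᵢ − K).
Here Σaᵢ = 47 and K = 3, so p_3 = (9 − 1)/(47 − 3) = 8/44 ≈ 0.182.

MAP estimate: 0.182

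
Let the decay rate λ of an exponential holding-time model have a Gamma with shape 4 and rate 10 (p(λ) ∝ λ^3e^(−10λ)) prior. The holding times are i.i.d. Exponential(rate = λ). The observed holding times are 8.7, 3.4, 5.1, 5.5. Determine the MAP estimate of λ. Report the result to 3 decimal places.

λ̂_MAP = 0.214

The Exponential(rate=λ) likelihood is ∝ λ^n e^(−λΣtᵢ). Here n = 4 and Σtᵢ = 8.7 + 3.4 + 5.1 + 5.5 = 22.7.
Posterior ∝ λ^3e^(−10λ) · λ^4e^(−22.7λ) = λ^7e^(−32.7λ), i.e. Gamma(8, 32.7).
Mode = (a−1)/b = 7/32.7 ≈ 0.214.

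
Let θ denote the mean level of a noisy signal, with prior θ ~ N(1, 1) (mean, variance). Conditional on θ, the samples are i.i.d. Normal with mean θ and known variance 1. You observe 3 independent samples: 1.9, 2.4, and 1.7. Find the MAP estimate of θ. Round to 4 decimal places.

n = 3; x̄ = (1.9 + 2.4 + 1.7)/3 = 6/3 = 2.
For a Normal prior and Normal likelihood with known variance, the posterior is Normal; its mode equals its mean, the precision-weighted average.
Prior precision 1/σ₀² = 1/1 = 1; data precision n/σ² = 3/1 = 3.
θ̂ = (1·1 + 3·2) / (1 + 3) = 7/4 = 1.7500.

θ̂_MAP = 1.7500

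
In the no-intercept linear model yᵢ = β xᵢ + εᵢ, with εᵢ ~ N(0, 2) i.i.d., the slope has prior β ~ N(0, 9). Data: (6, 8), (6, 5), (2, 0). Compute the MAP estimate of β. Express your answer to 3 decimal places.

log p(β | y) = −Σ(yᵢ − βxᵢ)²/(2·2) − β²/(2·9) + const.
Setting the derivative to zero: Σxᵢ(yᵢ − βxᵢ)/2 − β/9 = 0, so β = Σxᵢyᵢ / (Σxᵢ² + σ²/τ²).
Σxᵢyᵢ = 6·8 + 6·5 + 2·0 = 78; Σxᵢ² = 76; σ²/τ² = 2/9.
β̂_MAP = 78 / (76 + 2/9) = 78/(686/9) = 351/343 ≈ 1.023.

β̂_MAP = 1.023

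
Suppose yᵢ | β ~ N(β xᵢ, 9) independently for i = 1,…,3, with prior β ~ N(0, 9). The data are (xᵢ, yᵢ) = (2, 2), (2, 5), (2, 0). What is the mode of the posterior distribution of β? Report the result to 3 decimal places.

β̂_MAP = 1.077

log p(β | y) = −Σ(yᵢ − βxᵢ)²/(2·9) − β²/(2·9) + const.
Setting the derivative to zero: Σxᵢ(yᵢ − βxᵢ)/9 − β/9 = 0, so β = Σxᵢyᵢ / (Σxᵢ² + σ²/τ²).
Σxᵢyᵢ = 2·2 + 2·5 + 2·0 = 14; Σxᵢ² = 12; σ²/τ² = 1.
β̂_MAP = 14 / (12 + 1) = 14/13 ≈ 1.077.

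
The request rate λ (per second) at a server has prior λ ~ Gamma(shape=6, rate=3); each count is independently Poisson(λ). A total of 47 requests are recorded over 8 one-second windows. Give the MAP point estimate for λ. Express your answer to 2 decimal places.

Σxᵢ = 47, n = 8.
Posterior ∝ λ^5e^(−3λ) · λ^47e^(−8λ) = λ^52e^(−11λ), i.e. Gamma(shape=53, rate=11).
The mode of a Gamma(a, b) with a ≥ 1 (shape–rate) is (a−1)/b = 52/11 ≈ 4.73.

λ̂_MAP = 4.73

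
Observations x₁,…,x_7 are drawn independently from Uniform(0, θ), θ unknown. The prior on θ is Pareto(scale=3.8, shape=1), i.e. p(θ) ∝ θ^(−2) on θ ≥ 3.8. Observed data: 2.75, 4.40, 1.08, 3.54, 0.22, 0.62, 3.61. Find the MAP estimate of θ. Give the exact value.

θ̂_MAP = 4.40

The Uniform(0, θ) likelihood is θ^(−n) for θ ≥ max(xᵢ), zero otherwise. Here max(xᵢ) = 4.40.
Posterior ∝ θ^(−2) · θ^(−7) = θ^(−9) on θ ≥ max(3.8, 4.40) = 4.40.
This density is strictly decreasing in θ, so the posterior mode lies at the lower boundary of the support.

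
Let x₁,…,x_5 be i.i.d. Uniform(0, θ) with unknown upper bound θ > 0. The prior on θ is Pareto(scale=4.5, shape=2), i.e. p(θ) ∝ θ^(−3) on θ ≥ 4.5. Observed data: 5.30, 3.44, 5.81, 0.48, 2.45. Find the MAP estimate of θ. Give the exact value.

θ̂_MAP = 5.81

The Uniform(0, θ) likelihood is θ^(−n) for θ ≥ max(xᵢ), zero otherwise. Here max(xᵢ) = 5.81.
Posterior ∝ θ^(−3) · θ^(−5) = θ^(−8) on θ ≥ max(4.5, 5.81) = 5.81.
This density is strictly decreasing in θ, so the posterior mode lies at the lower boundary of the support.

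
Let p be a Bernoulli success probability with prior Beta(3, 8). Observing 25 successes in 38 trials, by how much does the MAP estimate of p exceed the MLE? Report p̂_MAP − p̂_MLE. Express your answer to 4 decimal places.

Posterior is Beta(28, 21); MAP = (28−1)/(49−2) = 27/47 ≈ 0.57447.
MLE ignores the prior: p̂_MLE = k/n = 25/38 ≈ 0.65789.
Difference = 27/47 − 25/38 = -149/1786 ≈ -0.0834.

MAP − MLE = -0.0834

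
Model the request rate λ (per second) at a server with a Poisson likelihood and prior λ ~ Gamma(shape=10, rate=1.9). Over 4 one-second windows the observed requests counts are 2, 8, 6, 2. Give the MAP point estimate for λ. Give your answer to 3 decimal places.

λ̂_MAP = 4.576

Σxᵢ = 2+8+6+2 = 18, with n = 4.
Posterior ∝ λ^9e^(−1.9λ) · λ^18e^(−4λ) = λ^27e^(−5.9λ), i.e. Gamma(shape=28, rate=5.9).
The mode of a Gamma(a, b) with a ≥ 1 (shape–rate) is (a−1)/b = 27/5.9 ≈ 4.576.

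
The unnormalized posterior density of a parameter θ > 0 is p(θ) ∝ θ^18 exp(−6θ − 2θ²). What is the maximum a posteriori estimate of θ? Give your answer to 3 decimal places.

ℓ'(θ) = 18/θ − 6 − 4θ. Setting this to zero and multiplying by θ: 4θ² + 6θ − 18 = 0.
θ = (−6 + √(6² + 4·4·18)) / (2·4) = (−6 + √324) / 8 = (−6 + 18)/8 = 3/2.
ℓ''(θ) = −18/θ² − 4 < 0, confirming a maximum.

θ̂_MAP = 1.500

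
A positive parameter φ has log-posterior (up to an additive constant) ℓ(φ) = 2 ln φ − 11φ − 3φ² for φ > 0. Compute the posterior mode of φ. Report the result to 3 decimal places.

ℓ'(φ) = 2/φ − 11 − 6φ. Setting this to zero and multiplying by φ: 6φ² + 11φ − 2 = 0.
φ = (−11 + √(11² + 4·6·2)) / (2·6) = (−11 + √169) / 12 = (−11 + 13)/12 = 1/6.
ℓ''(φ) = −2/φ² − 6 < 0, confirming a maximum.

φ̂_MAP = 0.167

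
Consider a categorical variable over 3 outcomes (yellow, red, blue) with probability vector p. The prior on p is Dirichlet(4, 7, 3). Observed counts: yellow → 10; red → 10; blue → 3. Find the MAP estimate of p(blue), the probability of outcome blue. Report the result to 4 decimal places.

The posterior is Dirichlet(αᵢ + nᵢ) = Dirichlet(14, 17, 6).
For a Dirichlet(a₁,…,a_K) with all aᵢ > 1, the mode has j-th component (aⱼ − 1)/(Σaᵢ − K).
Here Σaᵢ = 37 and K = 3, so p(blue) = (6 − 1)/(37 − 3) = 5/34 ≈ 0.1471.

MAP estimate of p(blue) = 0.1471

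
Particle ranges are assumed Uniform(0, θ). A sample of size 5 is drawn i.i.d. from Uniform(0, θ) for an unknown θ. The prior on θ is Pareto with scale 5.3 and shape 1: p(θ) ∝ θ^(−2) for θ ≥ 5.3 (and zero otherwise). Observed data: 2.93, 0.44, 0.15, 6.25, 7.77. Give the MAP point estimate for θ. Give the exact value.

θ̂_MAP = 7.77

The Uniform(0, θ) likelihood is θ^(−n) for θ ≥ max(xᵢ), zero otherwise. Here max(xᵢ) = 7.77.
Posterior ∝ θ^(−2) · θ^(−5) = θ^(−7) on θ ≥ max(5.3, 7.77) = 7.77.
This density is strictly decreasing in θ, so the posterior mode lies at the lower boundary of the support.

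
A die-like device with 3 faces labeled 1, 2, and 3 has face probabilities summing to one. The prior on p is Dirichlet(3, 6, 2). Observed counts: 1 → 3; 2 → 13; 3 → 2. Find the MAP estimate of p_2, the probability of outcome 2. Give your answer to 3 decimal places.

The posterior is Dirichlet(αᵢ + nᵢ) = Dirichlet(6, 19, 4).
For a Dirichlet(a₁,…,a_K) with all aᵢ > 1, the mode has j-th component (aⱼ − 1)/(Σaᵢ − K).
Here Σaᵢ = 29 and K = 3, so p_2 = (19 − 1)/(29 − 3) = 18/26 ≈ 0.692.

MAP estimate: 0.692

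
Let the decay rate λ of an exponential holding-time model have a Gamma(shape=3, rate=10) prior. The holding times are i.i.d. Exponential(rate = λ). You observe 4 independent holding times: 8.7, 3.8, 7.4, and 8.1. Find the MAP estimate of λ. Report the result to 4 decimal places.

The Exponential(rate=λ) likelihood is ∝ λ^n e^(−λΣtᵢ). Here n = 4 and Σtᵢ = 8.7 + 3.8 + 7.4 + 8.1 = 28.
Posterior ∝ λ^2e^(−10λ) · λ^4e^(−28λ) = λ^6e^(−38λ), i.e. Gamma(7, 38).
Mode = (a−1)/b = 6/38 ≈ 0.1579.

λ̂_MAP = 0.1579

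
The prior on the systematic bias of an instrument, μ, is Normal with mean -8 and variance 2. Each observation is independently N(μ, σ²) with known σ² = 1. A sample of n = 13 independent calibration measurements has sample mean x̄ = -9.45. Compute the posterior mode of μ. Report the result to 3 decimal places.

n = 13, x̄ = -9.45.
For a Normal prior and Normal likelihood with known variance, the posterior is Normal; its mode equals its mean, the precision-weighted average.
Prior precision 1/σ₀² = 1/2 = 0.5; data precision n/σ² = 13/1 = 13.
μ̂ = (0.5·(-8) + 13·(-9.45)) / (0.5 + 13) = (-126.85)/13.5 = -2537/270 ≈ -9.396.

μ̂_MAP = -9.396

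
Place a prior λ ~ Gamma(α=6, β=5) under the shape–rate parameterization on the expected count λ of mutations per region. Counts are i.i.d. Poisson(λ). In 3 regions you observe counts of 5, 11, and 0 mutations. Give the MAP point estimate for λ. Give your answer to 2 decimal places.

Σxᵢ = 5+11+0 = 16, with n = 3.
Posterior ∝ λ^5e^(−5λ) · λ^16e^(−3λ) = λ^21e^(−8λ), i.e. Gamma(shape=22, rate=8).
The mode of a Gamma(a, b) with a ≥ 1 (shape–rate) is (a−1)/b = 21/8 ≈ 2.63.

λ̂_MAP = 2.63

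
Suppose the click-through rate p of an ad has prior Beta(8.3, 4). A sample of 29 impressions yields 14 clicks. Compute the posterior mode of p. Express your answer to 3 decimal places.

Prior: Beta(8.3, 4).
Data: 14 successes in 29 trials. The binomial likelihood contributes p^14(1−p)^15, so the posterior is Beta(8.3+14, 4+15) = Beta(22.3, 19).
For Beta(a, b) with a, b > 1 the mode is (a−1)/(a+b−2) = 21.3/39.3 ≈ 0.542.

p̂_MAP = 0.542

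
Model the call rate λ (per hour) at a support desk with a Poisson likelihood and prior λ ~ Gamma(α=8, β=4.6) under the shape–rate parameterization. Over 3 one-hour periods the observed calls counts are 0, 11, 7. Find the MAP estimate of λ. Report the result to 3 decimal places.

λ̂_MAP = 3.289

Σxᵢ = 0+11+7 = 18, with n = 3.
Posterior ∝ λ^7e^(−4.6λ) · λ^18e^(−3λ) = λ^25e^(−7.6λ), i.e. Gamma(shape=26, rate=7.6).
The mode of a Gamma(a, b) with a ≥ 1 (shape–rate) is (a−1)/b = 25/7.6 ≈ 3.289.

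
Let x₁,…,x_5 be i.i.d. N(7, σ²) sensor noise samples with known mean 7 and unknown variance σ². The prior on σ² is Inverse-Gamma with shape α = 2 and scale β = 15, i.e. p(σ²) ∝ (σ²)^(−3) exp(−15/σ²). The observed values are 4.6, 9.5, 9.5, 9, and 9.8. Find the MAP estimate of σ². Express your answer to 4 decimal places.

Sum of squared deviations about the known mean: SS = (4.6−7)² + (9.5−7)² + (9.5−7)² + (9−7)² + (9.8−7)² = 30.1.
The Normal likelihood contributes (σ²)^(−n/2) exp(−SS/(2σ²)), so the posterior is Inverse-Gamma(α + n/2, β + SS/2) = Inverse-Gamma(4.5, 30.05).
The mode of Inverse-Gamma(a, b) is b/(a+1) = 30.05/5.5 ≈ 5.4636.

σ̂²_MAP = 5.4636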